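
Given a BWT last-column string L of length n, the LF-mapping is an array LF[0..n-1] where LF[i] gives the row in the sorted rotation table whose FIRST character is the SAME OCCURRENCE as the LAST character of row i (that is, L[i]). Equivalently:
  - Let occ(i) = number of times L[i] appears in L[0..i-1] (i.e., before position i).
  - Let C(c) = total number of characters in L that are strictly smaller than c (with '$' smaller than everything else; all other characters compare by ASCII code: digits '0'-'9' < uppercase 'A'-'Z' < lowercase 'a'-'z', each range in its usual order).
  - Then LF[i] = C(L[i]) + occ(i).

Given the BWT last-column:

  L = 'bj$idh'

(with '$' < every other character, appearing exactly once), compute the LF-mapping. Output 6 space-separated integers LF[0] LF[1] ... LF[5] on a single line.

Answer: 1 5 0 4 2 3

Derivation:
Char counts: '$':1, 'b':1, 'd':1, 'h':1, 'i':1, 'j':1
C (first-col start): C('$')=0, C('b')=1, C('d')=2, C('h')=3, C('i')=4, C('j')=5
L[0]='b': occ=0, LF[0]=C('b')+0=1+0=1
L[1]='j': occ=0, LF[1]=C('j')+0=5+0=5
L[2]='$': occ=0, LF[2]=C('$')+0=0+0=0
L[3]='i': occ=0, LF[3]=C('i')+0=4+0=4
L[4]='d': occ=0, LF[4]=C('d')+0=2+0=2
L[5]='h': occ=0, LF[5]=C('h')+0=3+0=3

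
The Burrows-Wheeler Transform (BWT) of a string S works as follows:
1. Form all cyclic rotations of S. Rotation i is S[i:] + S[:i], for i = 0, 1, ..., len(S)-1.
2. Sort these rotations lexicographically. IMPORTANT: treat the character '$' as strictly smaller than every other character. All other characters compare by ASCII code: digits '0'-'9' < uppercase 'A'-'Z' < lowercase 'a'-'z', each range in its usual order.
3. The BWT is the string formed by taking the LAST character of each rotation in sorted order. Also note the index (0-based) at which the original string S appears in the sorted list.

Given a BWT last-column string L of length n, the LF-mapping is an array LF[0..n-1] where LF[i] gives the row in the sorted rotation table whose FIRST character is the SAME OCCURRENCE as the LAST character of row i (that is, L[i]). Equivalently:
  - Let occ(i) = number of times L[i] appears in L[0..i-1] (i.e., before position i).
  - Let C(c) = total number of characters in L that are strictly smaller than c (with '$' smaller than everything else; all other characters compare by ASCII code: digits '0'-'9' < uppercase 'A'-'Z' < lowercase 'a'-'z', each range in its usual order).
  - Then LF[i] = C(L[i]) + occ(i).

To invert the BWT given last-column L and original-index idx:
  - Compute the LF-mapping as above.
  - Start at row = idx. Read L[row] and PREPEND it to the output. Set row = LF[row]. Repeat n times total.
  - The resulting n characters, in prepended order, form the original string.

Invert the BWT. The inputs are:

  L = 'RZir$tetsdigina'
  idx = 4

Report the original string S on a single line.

Answer: disintegratiZR$

Derivation:
LF mapping: 1 2 7 11 0 13 5 14 12 4 8 6 9 10 3
Walk LF starting at row 4, prepending L[row]:
  step 1: row=4, L[4]='$', prepend. Next row=LF[4]=0
  step 2: row=0, L[0]='R', prepend. Next row=LF[0]=1
  step 3: row=1, L[1]='Z', prepend. Next row=LF[1]=2
  step 4: row=2, L[2]='i', prepend. Next row=LF[2]=7
  step 5: row=7, L[7]='t', prepend. Next row=LF[7]=14
  step 6: row=14, L[14]='a', prepend. Next row=LF[14]=3
  step 7: row=3, L[3]='r', prepend. Next row=LF[3]=11
  step 8: row=11, L[11]='g', prepend. Next row=LF[11]=6
  step 9: row=6, L[6]='e', prepend. Next row=LF[6]=5
  step 10: row=5, L[5]='t', prepend. Next row=LF[5]=13
  step 11: row=13, L[13]='n', prepend. Next row=LF[13]=10
  step 12: row=10, L[10]='i', prepend. Next row=LF[10]=8
  step 13: row=8, L[8]='s', prepend. Next row=LF[8]=12
  step 14: row=12, L[12]='i', prepend. Next row=LF[12]=9
  step 15: row=9, L[9]='d', prepend. Next row=LF[9]=4
Reversed output: disintegratiZR$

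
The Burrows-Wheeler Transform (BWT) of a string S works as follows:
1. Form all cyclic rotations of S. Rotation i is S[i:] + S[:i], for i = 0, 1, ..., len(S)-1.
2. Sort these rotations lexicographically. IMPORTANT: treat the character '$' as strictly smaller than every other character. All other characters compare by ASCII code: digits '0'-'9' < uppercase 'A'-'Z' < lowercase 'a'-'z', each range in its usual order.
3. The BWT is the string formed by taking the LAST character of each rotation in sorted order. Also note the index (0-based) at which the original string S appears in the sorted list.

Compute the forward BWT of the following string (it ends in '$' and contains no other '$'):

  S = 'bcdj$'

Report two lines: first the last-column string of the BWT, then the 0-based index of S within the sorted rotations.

Answer: j$bcd
1

Derivation:
All 5 rotations (rotation i = S[i:]+S[:i]):
  rot[0] = bcdj$
  rot[1] = cdj$b
  rot[2] = dj$bc
  rot[3] = j$bcd
  rot[4] = $bcdj
Sorted (with $ < everything):
  sorted[0] = $bcdj  (last char: 'j')
  sorted[1] = bcdj$  (last char: '$')
  sorted[2] = cdj$b  (last char: 'b')
  sorted[3] = dj$bc  (last char: 'c')
  sorted[4] = j$bcd  (last char: 'd')
Last column: j$bcd
Original string S is at sorted index 1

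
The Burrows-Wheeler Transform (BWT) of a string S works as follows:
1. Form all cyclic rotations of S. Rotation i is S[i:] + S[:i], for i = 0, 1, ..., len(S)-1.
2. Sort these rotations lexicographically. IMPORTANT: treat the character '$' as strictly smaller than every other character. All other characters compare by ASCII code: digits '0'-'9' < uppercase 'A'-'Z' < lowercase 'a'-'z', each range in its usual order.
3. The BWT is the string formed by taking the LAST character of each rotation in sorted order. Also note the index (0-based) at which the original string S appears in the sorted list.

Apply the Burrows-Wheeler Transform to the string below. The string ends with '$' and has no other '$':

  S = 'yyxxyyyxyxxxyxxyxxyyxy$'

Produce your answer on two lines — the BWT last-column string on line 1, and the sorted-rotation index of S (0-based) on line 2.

All 23 rotations (rotation i = S[i:]+S[:i]):
  rot[0] = yyxxyyyxyxxxyxxyxxyyxy$
  rot[1] = yxxyyyxyxxxyxxyxxyyxy$y
  rot[2] = xxyyyxyxxxyxxyxxyyxy$yy
  rot[3] = xyyyxyxxxyxxyxxyyxy$yyx
  rot[4] = yyyxyxxxyxxyxxyyxy$yyxx
  rot[5] = yyxyxxxyxxyxxyyxy$yyxxy
  rot[6] = yxyxxxyxxyxxyyxy$yyxxyy
  rot[7] = xyxxxyxxyxxyyxy$yyxxyyy
  rot[8] = yxxxyxxyxxyyxy$yyxxyyyx
  rot[9] = xxxyxxyxxyyxy$yyxxyyyxy
  rot[10] = xxyxxyxxyyxy$yyxxyyyxyx
  rot[11] = xyxxyxxyyxy$yyxxyyyxyxx
  rot[12] = yxxyxxyyxy$yyxxyyyxyxxx
  rot[13] = xxyxxyyxy$yyxxyyyxyxxxy
  rot[14] = xyxxyyxy$yyxxyyyxyxxxyx
  rot[15] = yxxyyxy$yyxxyyyxyxxxyxx
  rot[16] = xxyyxy$yyxxyyyxyxxxyxxy
  rot[17] = xyyxy$yyxxyyyxyxxxyxxyx
  rot[18] = yyxy$yyxxyyyxyxxxyxxyxx
  rot[19] = yxy$yyxxyyyxyxxxyxxyxxy
  rot[20] = xy$yyxxyyyxyxxxyxxyxxyy
  rot[21] = y$yyxxyyyxyxxxyxxyxxyyx
  rot[22] = $yyxxyyyxyxxxyxxyxxyyxy
Sorted (with $ < everything):
  sorted[0] = $yyxxyyyxyxxxyxxyxxyyxy  (last char: 'y')
  sorted[1] = xxxyxxyxxyyxy$yyxxyyyxy  (last char: 'y')
  sorted[2] = xxyxxyxxyyxy$yyxxyyyxyx  (last char: 'x')
  sorted[3] = xxyxxyyxy$yyxxyyyxyxxxy  (last char: 'y')
  sorted[4] = xxyyxy$yyxxyyyxyxxxyxxy  (last char: 'y')
  sorted[5] = xxyyyxyxxxyxxyxxyyxy$yy  (last char: 'y')
  sorted[6] = xy$yyxxyyyxyxxxyxxyxxyy  (last char: 'y')
  sorted[7] = xyxxxyxxyxxyyxy$yyxxyyy  (last char: 'y')
  sorted[8] = xyxxyxxyyxy$yyxxyyyxyxx  (last char: 'x')
  sorted[9] = xyxxyyxy$yyxxyyyxyxxxyx  (last char: 'x')
  sorted[10] = xyyxy$yyxxyyyxyxxxyxxyx  (last char: 'x')
  sorted[11] = xyyyxyxxxyxxyxxyyxy$yyx  (last char: 'x')
  sorted[12] = y$yyxxyyyxyxxxyxxyxxyyx  (last char: 'x')
  sorted[13] = yxxxyxxyxxyyxy$yyxxyyyx  (last char: 'x')
  sorted[14] = yxxyxxyyxy$yyxxyyyxyxxx  (last char: 'x')
  sorted[15] = yxxyyxy$yyxxyyyxyxxxyxx  (last char: 'x')
  sorted[16] = yxxyyyxyxxxyxxyxxyyxy$y  (last char: 'y')
  sorted[17] = yxy$yyxxyyyxyxxxyxxyxxy  (last char: 'y')
  sorted[18] = yxyxxxyxxyxxyyxy$yyxxyy  (last char: 'y')
  sorted[19] = yyxxyyyxyxxxyxxyxxyyxy$  (last char: '$')
  sorted[20] = yyxy$yyxxyyyxyxxxyxxyxx  (last char: 'x')
  sorted[21] = yyxyxxxyxxyxxyyxy$yyxxy  (last char: 'y')
  sorted[22] = yyyxyxxxyxxyxxyyxy$yyxx  (last char: 'x')
Last column: yyxyyyyyxxxxxxxxyyy$xyx
Original string S is at sorted index 19

Answer: yyxyyyyyxxxxxxxxyyy$xyx
19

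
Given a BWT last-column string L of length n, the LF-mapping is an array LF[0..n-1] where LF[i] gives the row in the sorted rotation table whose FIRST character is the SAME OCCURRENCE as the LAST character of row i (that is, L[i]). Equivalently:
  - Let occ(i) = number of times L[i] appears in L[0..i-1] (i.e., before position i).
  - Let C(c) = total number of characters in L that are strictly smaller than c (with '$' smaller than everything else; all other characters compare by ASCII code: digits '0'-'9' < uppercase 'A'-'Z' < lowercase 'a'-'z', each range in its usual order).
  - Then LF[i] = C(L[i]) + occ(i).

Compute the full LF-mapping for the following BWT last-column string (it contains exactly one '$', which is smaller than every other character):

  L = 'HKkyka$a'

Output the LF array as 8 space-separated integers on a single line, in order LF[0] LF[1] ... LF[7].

Char counts: '$':1, 'H':1, 'K':1, 'a':2, 'k':2, 'y':1
C (first-col start): C('$')=0, C('H')=1, C('K')=2, C('a')=3, C('k')=5, C('y')=7
L[0]='H': occ=0, LF[0]=C('H')+0=1+0=1
L[1]='K': occ=0, LF[1]=C('K')+0=2+0=2
L[2]='k': occ=0, LF[2]=C('k')+0=5+0=5
L[3]='y': occ=0, LF[3]=C('y')+0=7+0=7
L[4]='k': occ=1, LF[4]=C('k')+1=5+1=6
L[5]='a': occ=0, LF[5]=C('a')+0=3+0=3
L[6]='$': occ=0, LF[6]=C('$')+0=0+0=0
L[7]='a': occ=1, LF[7]=C('a')+1=3+1=4

Answer: 1 2 5 7 6 3 0 4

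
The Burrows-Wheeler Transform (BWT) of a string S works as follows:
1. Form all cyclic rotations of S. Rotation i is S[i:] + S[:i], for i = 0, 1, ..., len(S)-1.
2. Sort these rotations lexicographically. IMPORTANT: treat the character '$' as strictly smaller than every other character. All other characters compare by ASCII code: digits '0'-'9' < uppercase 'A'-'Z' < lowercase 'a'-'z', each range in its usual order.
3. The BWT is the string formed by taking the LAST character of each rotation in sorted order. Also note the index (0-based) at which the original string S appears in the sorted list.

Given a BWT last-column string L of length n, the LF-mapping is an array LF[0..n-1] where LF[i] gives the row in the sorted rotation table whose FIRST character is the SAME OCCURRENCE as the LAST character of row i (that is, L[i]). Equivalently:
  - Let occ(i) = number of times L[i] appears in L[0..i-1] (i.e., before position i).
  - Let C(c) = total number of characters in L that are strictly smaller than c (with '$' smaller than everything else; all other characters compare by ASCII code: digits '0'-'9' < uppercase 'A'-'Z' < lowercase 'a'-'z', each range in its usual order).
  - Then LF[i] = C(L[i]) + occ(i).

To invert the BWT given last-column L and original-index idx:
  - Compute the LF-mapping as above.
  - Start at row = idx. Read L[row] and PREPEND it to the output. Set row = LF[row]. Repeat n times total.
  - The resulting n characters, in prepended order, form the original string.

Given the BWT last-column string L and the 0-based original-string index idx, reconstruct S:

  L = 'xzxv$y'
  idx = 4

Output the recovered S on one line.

LF mapping: 2 5 3 1 0 4
Walk LF starting at row 4, prepending L[row]:
  step 1: row=4, L[4]='$', prepend. Next row=LF[4]=0
  step 2: row=0, L[0]='x', prepend. Next row=LF[0]=2
  step 3: row=2, L[2]='x', prepend. Next row=LF[2]=3
  step 4: row=3, L[3]='v', prepend. Next row=LF[3]=1
  step 5: row=1, L[1]='z', prepend. Next row=LF[1]=5
  step 6: row=5, L[5]='y', prepend. Next row=LF[5]=4
Reversed output: yzvxx$

Answer: yzvxx$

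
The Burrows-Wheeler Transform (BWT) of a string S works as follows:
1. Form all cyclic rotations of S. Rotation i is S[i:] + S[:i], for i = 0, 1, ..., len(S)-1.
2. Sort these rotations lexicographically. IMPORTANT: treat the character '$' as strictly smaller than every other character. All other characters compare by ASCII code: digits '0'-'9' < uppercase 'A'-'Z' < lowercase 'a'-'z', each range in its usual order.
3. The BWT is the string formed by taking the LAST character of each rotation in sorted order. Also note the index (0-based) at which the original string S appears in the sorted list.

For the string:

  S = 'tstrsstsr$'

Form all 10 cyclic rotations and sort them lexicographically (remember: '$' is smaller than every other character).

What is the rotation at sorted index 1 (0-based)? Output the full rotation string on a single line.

Answer: r$tstrssts

Derivation:
All 10 rotations (rotation i = S[i:]+S[:i]):
  rot[0] = tstrsstsr$
  rot[1] = strsstsr$t
  rot[2] = trsstsr$ts
  rot[3] = rsstsr$tst
  rot[4] = sstsr$tstr
  rot[5] = stsr$tstrs
  rot[6] = tsr$tstrss
  rot[7] = sr$tstrsst
  rot[8] = r$tstrssts
  rot[9] = $tstrsstsr
Sorted (with $ < everything):
  sorted[0] = $tstrsstsr
  sorted[1] = r$tstrssts
  sorted[2] = rsstsr$tst
  sorted[3] = sr$tstrsst
  sorted[4] = sstsr$tstr
  sorted[5] = strsstsr$t
  sorted[6] = stsr$tstrs
  sorted[7] = trsstsr$ts
  sorted[8] = tsr$tstrss
  sorted[9] = tstrsstsr$
sorted[1] = r$tstrssts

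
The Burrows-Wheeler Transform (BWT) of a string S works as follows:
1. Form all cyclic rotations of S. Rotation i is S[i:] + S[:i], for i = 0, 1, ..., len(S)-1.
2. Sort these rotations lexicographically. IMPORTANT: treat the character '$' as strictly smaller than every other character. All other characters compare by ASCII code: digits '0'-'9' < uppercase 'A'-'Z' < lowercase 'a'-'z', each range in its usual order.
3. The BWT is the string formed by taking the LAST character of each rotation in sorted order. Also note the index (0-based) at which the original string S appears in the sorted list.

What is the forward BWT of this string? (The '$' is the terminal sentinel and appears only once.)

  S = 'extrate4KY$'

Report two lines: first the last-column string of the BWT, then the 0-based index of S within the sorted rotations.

Answer: Ye4Krt$taxe
6

Derivation:
All 11 rotations (rotation i = S[i:]+S[:i]):
  rot[0] = extrate4KY$
  rot[1] = xtrate4KY$e
  rot[2] = trate4KY$ex
  rot[3] = rate4KY$ext
  rot[4] = ate4KY$extr
  rot[5] = te4KY$extra
  rot[6] = e4KY$extrat
  rot[7] = 4KY$extrate
  rot[8] = KY$extrate4
  rot[9] = Y$extrate4K
  rot[10] = $extrate4KY
Sorted (with $ < everything):
  sorted[0] = $extrate4KY  (last char: 'Y')
  sorted[1] = 4KY$extrate  (last char: 'e')
  sorted[2] = KY$extrate4  (last char: '4')
  sorted[3] = Y$extrate4K  (last char: 'K')
  sorted[4] = ate4KY$extr  (last char: 'r')
  sorted[5] = e4KY$extrat  (last char: 't')
  sorted[6] = extrate4KY$  (last char: '$')
  sorted[7] = rate4KY$ext  (last char: 't')
  sorted[8] = te4KY$extra  (last char: 'a')
  sorted[9] = trate4KY$ex  (last char: 'x')
  sorted[10] = xtrate4KY$e  (last char: 'e')
Last column: Ye4Krt$taxe
Original string S is at sorted index 6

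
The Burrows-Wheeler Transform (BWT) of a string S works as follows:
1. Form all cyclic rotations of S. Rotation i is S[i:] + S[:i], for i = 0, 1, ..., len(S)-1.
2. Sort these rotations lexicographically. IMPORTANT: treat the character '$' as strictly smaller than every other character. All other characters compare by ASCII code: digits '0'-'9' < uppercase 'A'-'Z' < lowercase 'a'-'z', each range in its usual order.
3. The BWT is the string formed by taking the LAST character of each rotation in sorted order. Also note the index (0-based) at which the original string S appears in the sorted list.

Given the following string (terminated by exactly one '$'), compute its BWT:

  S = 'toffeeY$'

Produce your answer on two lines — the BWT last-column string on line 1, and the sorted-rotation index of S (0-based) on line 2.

All 8 rotations (rotation i = S[i:]+S[:i]):
  rot[0] = toffeeY$
  rot[1] = offeeY$t
  rot[2] = ffeeY$to
  rot[3] = feeY$tof
  rot[4] = eeY$toff
  rot[5] = eY$toffe
  rot[6] = Y$toffee
  rot[7] = $toffeeY
Sorted (with $ < everything):
  sorted[0] = $toffeeY  (last char: 'Y')
  sorted[1] = Y$toffee  (last char: 'e')
  sorted[2] = eY$toffe  (last char: 'e')
  sorted[3] = eeY$toff  (last char: 'f')
  sorted[4] = feeY$tof  (last char: 'f')
  sorted[5] = ffeeY$to  (last char: 'o')
  sorted[6] = offeeY$t  (last char: 't')
  sorted[7] = toffeeY$  (last char: '$')
Last column: Yeeffot$
Original string S is at sorted index 7

Answer: Yeeffot$
7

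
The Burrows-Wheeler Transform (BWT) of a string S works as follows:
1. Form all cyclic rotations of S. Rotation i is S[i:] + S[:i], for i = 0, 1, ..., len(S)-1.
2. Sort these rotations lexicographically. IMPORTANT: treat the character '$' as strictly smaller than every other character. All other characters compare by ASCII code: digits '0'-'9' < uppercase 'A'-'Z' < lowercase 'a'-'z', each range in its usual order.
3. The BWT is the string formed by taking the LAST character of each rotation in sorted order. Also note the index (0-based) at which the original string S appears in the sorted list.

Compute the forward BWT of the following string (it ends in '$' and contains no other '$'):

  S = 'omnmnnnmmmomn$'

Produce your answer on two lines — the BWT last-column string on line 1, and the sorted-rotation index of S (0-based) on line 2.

Answer: nnmoonmmnmnmm$
13

Derivation:
All 14 rotations (rotation i = S[i:]+S[:i]):
  rot[0] = omnmnnnmmmomn$
  rot[1] = mnmnnnmmmomn$o
  rot[2] = nmnnnmmmomn$om
  rot[3] = mnnnmmmomn$omn
  rot[4] = nnnmmmomn$omnm
  rot[5] = nnmmmomn$omnmn
  rot[6] = nmmmomn$omnmnn
  rot[7] = mmmomn$omnmnnn
  rot[8] = mmomn$omnmnnnm
  rot[9] = momn$omnmnnnmm
  rot[10] = omn$omnmnnnmmm
  rot[11] = mn$omnmnnnmmmo
  rot[12] = n$omnmnnnmmmom
  rot[13] = $omnmnnnmmmomn
Sorted (with $ < everything):
  sorted[0] = $omnmnnnmmmomn  (last char: 'n')
  sorted[1] = mmmomn$omnmnnn  (last char: 'n')
  sorted[2] = mmomn$omnmnnnm  (last char: 'm')
  sorted[3] = mn$omnmnnnmmmo  (last char: 'o')
  sorted[4] = mnmnnnmmmomn$o  (last char: 'o')
  sorted[5] = mnnnmmmomn$omn  (last char: 'n')
  sorted[6] = momn$omnmnnnmm  (last char: 'm')
  sorted[7] = n$omnmnnnmmmom  (last char: 'm')
  sorted[8] = nmmmomn$omnmnn  (last char: 'n')
  sorted[9] = nmnnnmmmomn$om  (last char: 'm')
  sorted[10] = nnmmmomn$omnmn  (last char: 'n')
  sorted[11] = nnnmmmomn$omnm  (last char: 'm')
  sorted[12] = omn$omnmnnnmmm  (last char: 'm')
  sorted[13] = omnmnnnmmmomn$  (last char: '$')
Last column: nnmoonmmnmnmm$
Original string S is at sorted index 13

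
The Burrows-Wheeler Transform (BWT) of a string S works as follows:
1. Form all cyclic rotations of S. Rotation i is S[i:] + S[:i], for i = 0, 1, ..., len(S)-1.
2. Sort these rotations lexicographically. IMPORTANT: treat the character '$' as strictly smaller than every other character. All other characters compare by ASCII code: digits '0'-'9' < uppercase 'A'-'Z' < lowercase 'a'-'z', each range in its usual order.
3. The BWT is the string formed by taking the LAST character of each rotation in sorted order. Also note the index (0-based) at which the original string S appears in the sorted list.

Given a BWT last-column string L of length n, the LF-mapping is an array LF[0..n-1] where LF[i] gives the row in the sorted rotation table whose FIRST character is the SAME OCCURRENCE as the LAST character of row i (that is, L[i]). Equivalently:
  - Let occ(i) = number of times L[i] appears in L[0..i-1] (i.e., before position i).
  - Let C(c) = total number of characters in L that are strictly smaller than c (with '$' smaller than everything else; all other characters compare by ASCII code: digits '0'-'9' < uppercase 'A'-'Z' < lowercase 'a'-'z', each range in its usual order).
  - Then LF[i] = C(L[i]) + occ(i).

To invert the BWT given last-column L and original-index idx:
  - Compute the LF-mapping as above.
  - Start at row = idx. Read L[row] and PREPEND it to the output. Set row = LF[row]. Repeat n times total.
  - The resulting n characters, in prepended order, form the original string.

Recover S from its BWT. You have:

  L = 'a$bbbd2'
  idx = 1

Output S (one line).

LF mapping: 2 0 3 4 5 6 1
Walk LF starting at row 1, prepending L[row]:
  step 1: row=1, L[1]='$', prepend. Next row=LF[1]=0
  step 2: row=0, L[0]='a', prepend. Next row=LF[0]=2
  step 3: row=2, L[2]='b', prepend. Next row=LF[2]=3
  step 4: row=3, L[3]='b', prepend. Next row=LF[3]=4
  step 5: row=4, L[4]='b', prepend. Next row=LF[4]=5
  step 6: row=5, L[5]='d', prepend. Next row=LF[5]=6
  step 7: row=6, L[6]='2', prepend. Next row=LF[6]=1
Reversed output: 2dbbba$

Answer: 2dbbba$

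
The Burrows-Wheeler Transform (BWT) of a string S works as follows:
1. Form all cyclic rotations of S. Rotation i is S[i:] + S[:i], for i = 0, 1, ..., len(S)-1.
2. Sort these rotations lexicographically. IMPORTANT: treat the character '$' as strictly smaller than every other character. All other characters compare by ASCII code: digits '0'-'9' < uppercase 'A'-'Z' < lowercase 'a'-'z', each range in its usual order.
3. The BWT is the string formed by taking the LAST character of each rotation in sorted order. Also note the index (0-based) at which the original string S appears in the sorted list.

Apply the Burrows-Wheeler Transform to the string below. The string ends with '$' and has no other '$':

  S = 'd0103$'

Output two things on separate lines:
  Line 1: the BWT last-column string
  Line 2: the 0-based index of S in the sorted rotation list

Answer: 3d100$
5

Derivation:
All 6 rotations (rotation i = S[i:]+S[:i]):
  rot[0] = d0103$
  rot[1] = 0103$d
  rot[2] = 103$d0
  rot[3] = 03$d01
  rot[4] = 3$d010
  rot[5] = $d0103
Sorted (with $ < everything):
  sorted[0] = $d0103  (last char: '3')
  sorted[1] = 0103$d  (last char: 'd')
  sorted[2] = 03$d01  (last char: '1')
  sorted[3] = 103$d0  (last char: '0')
  sorted[4] = 3$d010  (last char: '0')
  sorted[5] = d0103$  (last char: '$')
Last column: 3d100$
Original string S is at sorted index 5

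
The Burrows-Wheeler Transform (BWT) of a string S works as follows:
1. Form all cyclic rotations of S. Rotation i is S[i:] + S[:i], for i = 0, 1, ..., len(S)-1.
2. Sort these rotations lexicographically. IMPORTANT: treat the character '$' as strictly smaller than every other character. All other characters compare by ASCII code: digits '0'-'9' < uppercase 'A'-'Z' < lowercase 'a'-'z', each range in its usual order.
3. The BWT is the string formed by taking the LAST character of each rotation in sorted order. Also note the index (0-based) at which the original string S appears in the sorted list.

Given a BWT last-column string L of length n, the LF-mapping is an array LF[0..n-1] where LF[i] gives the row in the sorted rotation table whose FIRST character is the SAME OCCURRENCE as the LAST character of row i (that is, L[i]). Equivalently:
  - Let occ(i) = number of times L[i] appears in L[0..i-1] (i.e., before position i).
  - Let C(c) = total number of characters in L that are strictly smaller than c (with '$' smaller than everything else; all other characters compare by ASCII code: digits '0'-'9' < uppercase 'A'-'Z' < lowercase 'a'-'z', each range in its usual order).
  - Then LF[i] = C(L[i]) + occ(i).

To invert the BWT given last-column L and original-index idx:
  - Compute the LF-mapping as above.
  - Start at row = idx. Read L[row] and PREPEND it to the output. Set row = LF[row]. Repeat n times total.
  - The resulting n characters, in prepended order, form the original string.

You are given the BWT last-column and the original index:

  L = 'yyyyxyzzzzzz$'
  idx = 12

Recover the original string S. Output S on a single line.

LF mapping: 2 3 4 5 1 6 7 8 9 10 11 12 0
Walk LF starting at row 12, prepending L[row]:
  step 1: row=12, L[12]='$', prepend. Next row=LF[12]=0
  step 2: row=0, L[0]='y', prepend. Next row=LF[0]=2
  step 3: row=2, L[2]='y', prepend. Next row=LF[2]=4
  step 4: row=4, L[4]='x', prepend. Next row=LF[4]=1
  step 5: row=1, L[1]='y', prepend. Next row=LF[1]=3
  step 6: row=3, L[3]='y', prepend. Next row=LF[3]=5
  step 7: row=5, L[5]='y', prepend. Next row=LF[5]=6
  step 8: row=6, L[6]='z', prepend. Next row=LF[6]=7
  step 9: row=7, L[7]='z', prepend. Next row=LF[7]=8
  step 10: row=8, L[8]='z', prepend. Next row=LF[8]=9
  step 11: row=9, L[9]='z', prepend. Next row=LF[9]=10
  step 12: row=10, L[10]='z', prepend. Next row=LF[10]=11
  step 13: row=11, L[11]='z', prepend. Next row=LF[11]=12
Reversed output: zzzzzzyyyxyy$

Answer: zzzzzzyyyxyy$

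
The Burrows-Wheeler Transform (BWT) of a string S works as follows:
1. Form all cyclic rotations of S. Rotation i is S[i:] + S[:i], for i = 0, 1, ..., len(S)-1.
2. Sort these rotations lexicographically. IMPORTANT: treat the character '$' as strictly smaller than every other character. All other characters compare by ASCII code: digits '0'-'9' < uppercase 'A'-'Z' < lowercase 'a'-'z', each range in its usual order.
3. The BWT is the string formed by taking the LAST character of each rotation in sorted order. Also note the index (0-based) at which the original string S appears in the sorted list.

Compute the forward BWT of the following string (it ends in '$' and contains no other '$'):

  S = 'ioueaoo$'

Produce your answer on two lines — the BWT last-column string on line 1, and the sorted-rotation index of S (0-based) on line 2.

Answer: oeu$oaio
3

Derivation:
All 8 rotations (rotation i = S[i:]+S[:i]):
  rot[0] = ioueaoo$
  rot[1] = oueaoo$i
  rot[2] = ueaoo$io
  rot[3] = eaoo$iou
  rot[4] = aoo$ioue
  rot[5] = oo$iouea
  rot[6] = o$ioueao
  rot[7] = $ioueaoo
Sorted (with $ < everything):
  sorted[0] = $ioueaoo  (last char: 'o')
  sorted[1] = aoo$ioue  (last char: 'e')
  sorted[2] = eaoo$iou  (last char: 'u')
  sorted[3] = ioueaoo$  (last char: '$')
  sorted[4] = o$ioueao  (last char: 'o')
  sorted[5] = oo$iouea  (last char: 'a')
  sorted[6] = oueaoo$i  (last char: 'i')
  sorted[7] = ueaoo$io  (last char: 'o')
Last column: oeu$oaio
Original string S is at sorted index 3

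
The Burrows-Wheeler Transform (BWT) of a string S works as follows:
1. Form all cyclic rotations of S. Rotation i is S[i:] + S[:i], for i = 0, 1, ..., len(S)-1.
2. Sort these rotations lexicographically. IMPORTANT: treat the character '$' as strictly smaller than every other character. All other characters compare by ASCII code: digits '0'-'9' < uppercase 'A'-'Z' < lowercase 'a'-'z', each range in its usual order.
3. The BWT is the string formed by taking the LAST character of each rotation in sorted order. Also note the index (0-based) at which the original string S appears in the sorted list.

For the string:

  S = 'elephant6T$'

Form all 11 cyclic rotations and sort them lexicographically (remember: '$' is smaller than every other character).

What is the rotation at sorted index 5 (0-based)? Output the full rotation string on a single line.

Answer: ephant6T$el

Derivation:
All 11 rotations (rotation i = S[i:]+S[:i]):
  rot[0] = elephant6T$
  rot[1] = lephant6T$e
  rot[2] = ephant6T$el
  rot[3] = phant6T$ele
  rot[4] = hant6T$elep
  rot[5] = ant6T$eleph
  rot[6] = nt6T$elepha
  rot[7] = t6T$elephan
  rot[8] = 6T$elephant
  rot[9] = T$elephant6
  rot[10] = $elephant6T
Sorted (with $ < everything):
  sorted[0] = $elephant6T
  sorted[1] = 6T$elephant
  sorted[2] = T$elephant6
  sorted[3] = ant6T$eleph
  sorted[4] = elephant6T$
  sorted[5] = ephant6T$el
  sorted[6] = hant6T$elep
  sorted[7] = lephant6T$e
  sorted[8] = nt6T$elepha
  sorted[9] = phant6T$ele
  sorted[10] = t6T$elephan
sorted[5] = ephant6T$el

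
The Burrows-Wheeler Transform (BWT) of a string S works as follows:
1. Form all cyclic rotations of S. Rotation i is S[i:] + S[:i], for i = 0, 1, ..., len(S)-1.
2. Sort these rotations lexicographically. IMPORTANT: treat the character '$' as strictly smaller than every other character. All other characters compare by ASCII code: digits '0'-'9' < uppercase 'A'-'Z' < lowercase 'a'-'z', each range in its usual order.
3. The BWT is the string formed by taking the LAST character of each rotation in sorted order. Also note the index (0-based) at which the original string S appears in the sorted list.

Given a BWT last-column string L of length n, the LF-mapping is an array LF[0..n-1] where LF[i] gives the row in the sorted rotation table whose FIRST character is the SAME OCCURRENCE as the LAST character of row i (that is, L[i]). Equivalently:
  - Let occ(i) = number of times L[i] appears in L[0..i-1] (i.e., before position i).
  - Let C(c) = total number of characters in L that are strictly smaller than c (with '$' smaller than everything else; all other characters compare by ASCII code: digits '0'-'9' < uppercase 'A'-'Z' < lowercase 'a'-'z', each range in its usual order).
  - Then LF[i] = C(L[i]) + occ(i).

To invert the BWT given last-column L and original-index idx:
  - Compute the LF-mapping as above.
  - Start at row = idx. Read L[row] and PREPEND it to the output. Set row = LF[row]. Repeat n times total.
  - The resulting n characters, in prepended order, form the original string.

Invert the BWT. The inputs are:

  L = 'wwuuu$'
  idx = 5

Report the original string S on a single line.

Answer: wuuuw$

Derivation:
LF mapping: 4 5 1 2 3 0
Walk LF starting at row 5, prepending L[row]:
  step 1: row=5, L[5]='$', prepend. Next row=LF[5]=0
  step 2: row=0, L[0]='w', prepend. Next row=LF[0]=4
  step 3: row=4, L[4]='u', prepend. Next row=LF[4]=3
  step 4: row=3, L[3]='u', prepend. Next row=LF[3]=2
  step 5: row=2, L[2]='u', prepend. Next row=LF[2]=1
  step 6: row=1, L[1]='w', prepend. Next row=LF[1]=5
Reversed output: wuuuw$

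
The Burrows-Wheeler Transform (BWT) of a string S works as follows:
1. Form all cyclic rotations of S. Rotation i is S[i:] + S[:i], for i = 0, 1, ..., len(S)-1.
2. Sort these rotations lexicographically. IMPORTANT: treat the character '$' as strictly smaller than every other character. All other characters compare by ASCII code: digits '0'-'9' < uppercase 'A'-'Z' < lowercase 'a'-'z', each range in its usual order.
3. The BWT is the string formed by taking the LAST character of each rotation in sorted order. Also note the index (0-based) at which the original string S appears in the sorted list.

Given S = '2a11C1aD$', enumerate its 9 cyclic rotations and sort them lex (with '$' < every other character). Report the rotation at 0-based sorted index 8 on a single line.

All 9 rotations (rotation i = S[i:]+S[:i]):
  rot[0] = 2a11C1aD$
  rot[1] = a11C1aD$2
  rot[2] = 11C1aD$2a
  rot[3] = 1C1aD$2a1
  rot[4] = C1aD$2a11
  rot[5] = 1aD$2a11C
  rot[6] = aD$2a11C1
  rot[7] = D$2a11C1a
  rot[8] = $2a11C1aD
Sorted (with $ < everything):
  sorted[0] = $2a11C1aD
  sorted[1] = 11C1aD$2a
  sorted[2] = 1C1aD$2a1
  sorted[3] = 1aD$2a11C
  sorted[4] = 2a11C1aD$
  sorted[5] = C1aD$2a11
  sorted[6] = D$2a11C1a
  sorted[7] = a11C1aD$2
  sorted[8] = aD$2a11C1
sorted[8] = aD$2a11C1

Answer: aD$2a11C1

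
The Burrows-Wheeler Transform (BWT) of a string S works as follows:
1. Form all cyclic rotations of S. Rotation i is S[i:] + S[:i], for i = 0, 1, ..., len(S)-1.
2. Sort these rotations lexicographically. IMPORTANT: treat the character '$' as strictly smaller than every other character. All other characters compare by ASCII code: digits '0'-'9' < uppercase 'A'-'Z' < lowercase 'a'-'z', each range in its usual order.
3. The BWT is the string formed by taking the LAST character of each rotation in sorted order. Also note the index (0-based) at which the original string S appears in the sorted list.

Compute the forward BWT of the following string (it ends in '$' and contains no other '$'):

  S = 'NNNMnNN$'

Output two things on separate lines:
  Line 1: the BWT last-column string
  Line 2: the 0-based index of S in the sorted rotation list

All 8 rotations (rotation i = S[i:]+S[:i]):
  rot[0] = NNNMnNN$
  rot[1] = NNMnNN$N
  rot[2] = NMnNN$NN
  rot[3] = MnNN$NNN
  rot[4] = nNN$NNNM
  rot[5] = NN$NNNMn
  rot[6] = N$NNNMnN
  rot[7] = $NNNMnNN
Sorted (with $ < everything):
  sorted[0] = $NNNMnNN  (last char: 'N')
  sorted[1] = MnNN$NNN  (last char: 'N')
  sorted[2] = N$NNNMnN  (last char: 'N')
  sorted[3] = NMnNN$NN  (last char: 'N')
  sorted[4] = NN$NNNMn  (last char: 'n')
  sorted[5] = NNMnNN$N  (last char: 'N')
  sorted[6] = NNNMnNN$  (last char: '$')
  sorted[7] = nNN$NNNM  (last char: 'M')
Last column: NNNNnN$M
Original string S is at sorted index 6

Answer: NNNNnN$M
6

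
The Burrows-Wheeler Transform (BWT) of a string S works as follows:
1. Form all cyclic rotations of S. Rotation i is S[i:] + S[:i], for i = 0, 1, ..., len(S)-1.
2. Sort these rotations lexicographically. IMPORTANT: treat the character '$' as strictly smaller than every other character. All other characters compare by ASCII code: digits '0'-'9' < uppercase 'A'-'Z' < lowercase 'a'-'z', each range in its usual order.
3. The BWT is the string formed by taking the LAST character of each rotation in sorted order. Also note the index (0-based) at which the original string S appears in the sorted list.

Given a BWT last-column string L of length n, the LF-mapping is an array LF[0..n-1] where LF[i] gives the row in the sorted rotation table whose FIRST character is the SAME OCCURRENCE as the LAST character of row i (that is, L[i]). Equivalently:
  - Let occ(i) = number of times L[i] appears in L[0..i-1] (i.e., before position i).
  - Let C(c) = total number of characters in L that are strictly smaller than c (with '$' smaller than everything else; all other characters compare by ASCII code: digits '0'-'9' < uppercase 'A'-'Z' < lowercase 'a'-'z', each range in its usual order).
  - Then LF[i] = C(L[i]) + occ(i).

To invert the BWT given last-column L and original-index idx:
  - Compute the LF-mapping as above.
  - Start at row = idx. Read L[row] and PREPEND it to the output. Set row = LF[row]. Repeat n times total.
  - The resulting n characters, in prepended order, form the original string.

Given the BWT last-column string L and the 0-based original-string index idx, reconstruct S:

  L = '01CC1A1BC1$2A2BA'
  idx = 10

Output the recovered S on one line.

Answer: ACA1ABC112B2C10$

Derivation:
LF mapping: 1 2 13 14 3 8 4 11 15 5 0 6 9 7 12 10
Walk LF starting at row 10, prepending L[row]:
  step 1: row=10, L[10]='$', prepend. Next row=LF[10]=0
  step 2: row=0, L[0]='0', prepend. Next row=LF[0]=1
  step 3: row=1, L[1]='1', prepend. Next row=LF[1]=2
  step 4: row=2, L[2]='C', prepend. Next row=LF[2]=13
  step 5: row=13, L[13]='2', prepend. Next row=LF[13]=7
  step 6: row=7, L[7]='B', prepend. Next row=LF[7]=11
  step 7: row=11, L[11]='2', prepend. Next row=LF[11]=6
  step 8: row=6, L[6]='1', prepend. Next row=LF[6]=4
  step 9: row=4, L[4]='1', prepend. Next row=LF[4]=3
  step 10: row=3, L[3]='C', prepend. Next row=LF[3]=14
  step 11: row=14, L[14]='B', prepend. Next row=LF[14]=12
  step 12: row=12, L[12]='A', prepend. Next row=LF[12]=9
  step 13: row=9, L[9]='1', prepend. Next row=LF[9]=5
  step 14: row=5, L[5]='A', prepend. Next row=LF[5]=8
  step 15: row=8, L[8]='C', prepend. Next row=LF[8]=15
  step 16: row=15, L[15]='A', prepend. Next row=LF[15]=10
Reversed output: ACA1ABC112B2C10$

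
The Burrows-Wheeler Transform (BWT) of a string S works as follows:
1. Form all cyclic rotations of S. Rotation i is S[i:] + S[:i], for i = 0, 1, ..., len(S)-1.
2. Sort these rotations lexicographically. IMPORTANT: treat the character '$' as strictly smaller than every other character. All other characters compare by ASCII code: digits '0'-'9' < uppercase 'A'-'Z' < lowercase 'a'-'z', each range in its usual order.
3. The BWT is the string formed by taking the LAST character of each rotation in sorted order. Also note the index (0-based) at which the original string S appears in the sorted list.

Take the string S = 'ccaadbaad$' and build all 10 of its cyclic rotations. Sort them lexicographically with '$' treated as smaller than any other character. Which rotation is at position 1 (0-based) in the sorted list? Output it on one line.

All 10 rotations (rotation i = S[i:]+S[:i]):
  rot[0] = ccaadbaad$
  rot[1] = caadbaad$c
  rot[2] = aadbaad$cc
  rot[3] = adbaad$cca
  rot[4] = dbaad$ccaa
  rot[5] = baad$ccaad
  rot[6] = aad$ccaadb
  rot[7] = ad$ccaadba
  rot[8] = d$ccaadbaa
  rot[9] = $ccaadbaad
Sorted (with $ < everything):
  sorted[0] = $ccaadbaad
  sorted[1] = aad$ccaadb
  sorted[2] = aadbaad$cc
  sorted[3] = ad$ccaadba
  sorted[4] = adbaad$cca
  sorted[5] = baad$ccaad
  sorted[6] = caadbaad$c
  sorted[7] = ccaadbaad$
  sorted[8] = d$ccaadbaa
  sorted[9] = dbaad$ccaa
sorted[1] = aad$ccaadb

Answer: aad$ccaadb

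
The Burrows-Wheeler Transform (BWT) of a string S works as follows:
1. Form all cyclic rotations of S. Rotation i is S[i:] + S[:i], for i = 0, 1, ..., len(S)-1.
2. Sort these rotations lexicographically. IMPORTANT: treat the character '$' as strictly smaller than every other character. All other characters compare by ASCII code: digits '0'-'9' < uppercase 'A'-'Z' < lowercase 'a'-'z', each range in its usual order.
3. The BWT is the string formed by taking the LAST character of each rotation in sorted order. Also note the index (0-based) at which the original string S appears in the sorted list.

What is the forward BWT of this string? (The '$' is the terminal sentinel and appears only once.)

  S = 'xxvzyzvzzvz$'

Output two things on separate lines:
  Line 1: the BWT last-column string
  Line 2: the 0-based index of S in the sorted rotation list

Answer: zzxzx$zvzyvv
5

Derivation:
All 12 rotations (rotation i = S[i:]+S[:i]):
  rot[0] = xxvzyzvzzvz$
  rot[1] = xvzyzvzzvz$x
  rot[2] = vzyzvzzvz$xx
  rot[3] = zyzvzzvz$xxv
  rot[4] = yzvzzvz$xxvz
  rot[5] = zvzzvz$xxvzy
  rot[6] = vzzvz$xxvzyz
  rot[7] = zzvz$xxvzyzv
  rot[8] = zvz$xxvzyzvz
  rot[9] = vz$xxvzyzvzz
  rot[10] = z$xxvzyzvzzv
  rot[11] = $xxvzyzvzzvz
Sorted (with $ < everything):
  sorted[0] = $xxvzyzvzzvz  (last char: 'z')
  sorted[1] = vz$xxvzyzvzz  (last char: 'z')
  sorted[2] = vzyzvzzvz$xx  (last char: 'x')
  sorted[3] = vzzvz$xxvzyz  (last char: 'z')
  sorted[4] = xvzyzvzzvz$x  (last char: 'x')
  sorted[5] = xxvzyzvzzvz$  (last char: '$')
  sorted[6] = yzvzzvz$xxvz  (last char: 'z')
  sorted[7] = z$xxvzyzvzzv  (last char: 'v')
  sorted[8] = zvz$xxvzyzvz  (last char: 'z')
  sorted[9] = zvzzvz$xxvzy  (last char: 'y')
  sorted[10] = zyzvzzvz$xxv  (last char: 'v')
  sorted[11] = zzvz$xxvzyzv  (last char: 'v')
Last column: zzxzx$zvzyvv
Original string S is at sorted index 5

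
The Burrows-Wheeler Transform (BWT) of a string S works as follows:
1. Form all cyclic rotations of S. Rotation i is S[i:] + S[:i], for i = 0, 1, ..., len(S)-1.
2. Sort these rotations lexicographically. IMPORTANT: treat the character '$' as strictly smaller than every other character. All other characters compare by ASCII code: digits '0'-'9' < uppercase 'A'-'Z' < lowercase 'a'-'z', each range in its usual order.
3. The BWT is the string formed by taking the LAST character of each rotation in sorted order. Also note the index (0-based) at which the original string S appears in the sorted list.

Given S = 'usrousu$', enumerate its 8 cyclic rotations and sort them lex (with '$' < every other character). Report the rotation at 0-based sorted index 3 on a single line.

Answer: srousu$u

Derivation:
All 8 rotations (rotation i = S[i:]+S[:i]):
  rot[0] = usrousu$
  rot[1] = srousu$u
  rot[2] = rousu$us
  rot[3] = ousu$usr
  rot[4] = usu$usro
  rot[5] = su$usrou
  rot[6] = u$usrous
  rot[7] = $usrousu
Sorted (with $ < everything):
  sorted[0] = $usrousu
  sorted[1] = ousu$usr
  sorted[2] = rousu$us
  sorted[3] = srousu$u
  sorted[4] = su$usrou
  sorted[5] = u$usrous
  sorted[6] = usrousu$
  sorted[7] = usu$usro
sorted[3] = srousu$u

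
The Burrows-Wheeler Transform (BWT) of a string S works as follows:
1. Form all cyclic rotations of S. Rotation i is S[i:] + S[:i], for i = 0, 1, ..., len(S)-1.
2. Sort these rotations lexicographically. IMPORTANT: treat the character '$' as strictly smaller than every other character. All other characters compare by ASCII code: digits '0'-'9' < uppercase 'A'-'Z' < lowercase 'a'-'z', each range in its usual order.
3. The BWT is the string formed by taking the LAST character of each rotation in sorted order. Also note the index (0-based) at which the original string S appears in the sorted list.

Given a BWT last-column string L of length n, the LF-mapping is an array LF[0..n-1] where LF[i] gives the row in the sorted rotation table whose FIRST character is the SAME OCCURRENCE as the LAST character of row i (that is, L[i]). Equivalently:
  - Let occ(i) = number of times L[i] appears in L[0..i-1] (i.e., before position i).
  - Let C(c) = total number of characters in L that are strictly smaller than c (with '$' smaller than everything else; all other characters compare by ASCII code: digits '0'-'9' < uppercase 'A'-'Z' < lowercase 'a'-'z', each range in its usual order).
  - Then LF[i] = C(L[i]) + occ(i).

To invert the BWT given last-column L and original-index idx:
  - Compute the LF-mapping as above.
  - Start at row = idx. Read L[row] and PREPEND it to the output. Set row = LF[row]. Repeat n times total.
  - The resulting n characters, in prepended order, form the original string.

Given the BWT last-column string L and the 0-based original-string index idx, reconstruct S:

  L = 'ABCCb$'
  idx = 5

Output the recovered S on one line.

LF mapping: 1 2 3 4 5 0
Walk LF starting at row 5, prepending L[row]:
  step 1: row=5, L[5]='$', prepend. Next row=LF[5]=0
  step 2: row=0, L[0]='A', prepend. Next row=LF[0]=1
  step 3: row=1, L[1]='B', prepend. Next row=LF[1]=2
  step 4: row=2, L[2]='C', prepend. Next row=LF[2]=3
  step 5: row=3, L[3]='C', prepend. Next row=LF[3]=4
  step 6: row=4, L[4]='b', prepend. Next row=LF[4]=5
Reversed output: bCCBA$

Answer: bCCBA$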